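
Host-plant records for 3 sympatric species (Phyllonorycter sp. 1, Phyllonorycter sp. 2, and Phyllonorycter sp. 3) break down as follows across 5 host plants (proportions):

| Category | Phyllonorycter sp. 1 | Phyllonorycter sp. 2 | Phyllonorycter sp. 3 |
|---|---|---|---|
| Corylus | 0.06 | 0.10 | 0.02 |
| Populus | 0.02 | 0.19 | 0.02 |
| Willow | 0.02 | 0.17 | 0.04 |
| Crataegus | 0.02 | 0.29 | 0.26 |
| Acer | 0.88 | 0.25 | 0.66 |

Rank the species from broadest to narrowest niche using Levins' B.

Σp_1ᵢ² = 0.06² + 0.02² + 0.02² + 0.02² + 0.88² = 0.0036 + 0.0004 + 0.0004 + 0.0004 + 0.7744 = 0.7792
B_1 = 1 / 0.7792 = 1.2834
Σp_2ᵢ² = 0.10² + 0.19² + 0.17² + 0.29² + 0.25² = 0.0100 + 0.0361 + 0.0289 + 0.0841 + 0.0625 = 0.2216
B_2 = 1 / 0.2216 = 4.5126
Σp_3ᵢ² = 0.02² + 0.02² + 0.04² + 0.26² + 0.66² = 0.0004 + 0.0004 + 0.0016 + 0.0676 + 0.4356 = 0.5056
B_3 = 1 / 0.5056 = 1.9778
Ranking by B (broadest → narrowest): Phyllonorycter sp. 2 (4.51) > Phyllonorycter sp. 3 (1.98) > Phyllonorycter sp. 1 (1.28)

Phyllonorycter sp. 2 > Phyllonorycter sp. 3 > Phyllonorycter sp. 1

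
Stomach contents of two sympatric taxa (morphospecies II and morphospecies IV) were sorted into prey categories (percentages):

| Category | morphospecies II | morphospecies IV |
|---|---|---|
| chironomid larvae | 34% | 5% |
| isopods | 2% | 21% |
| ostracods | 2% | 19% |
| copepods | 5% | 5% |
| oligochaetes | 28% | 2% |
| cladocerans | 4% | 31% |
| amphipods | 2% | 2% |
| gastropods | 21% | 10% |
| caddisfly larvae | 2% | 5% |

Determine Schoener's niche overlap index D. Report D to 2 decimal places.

Convert percentages to proportions (divide by 100).
Σ|p₁ᵢ − p₂ᵢ| = 0.29 + 0.19 + 0.17 + 0.00 + 0.26 + 0.27 + 0.00 + 0.11 + 0.03 = 1.32
D = 1 − ½ × 1.32 = 1 − 0.660 = 0.3400

0.34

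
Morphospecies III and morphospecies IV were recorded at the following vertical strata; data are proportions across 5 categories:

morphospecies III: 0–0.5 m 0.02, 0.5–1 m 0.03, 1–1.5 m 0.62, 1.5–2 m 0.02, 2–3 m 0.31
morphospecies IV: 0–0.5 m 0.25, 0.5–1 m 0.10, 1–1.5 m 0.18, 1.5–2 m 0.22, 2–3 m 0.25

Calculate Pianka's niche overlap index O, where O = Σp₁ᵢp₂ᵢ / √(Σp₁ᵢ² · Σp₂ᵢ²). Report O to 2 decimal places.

0.62

Σ p₁ᵢp₂ᵢ = 0.0050 + 0.0030 + 0.1116 + 0.0044 + 0.0775 = 0.2015
Σp_1ᵢ² = 0.02² + 0.03² + 0.62² + 0.02² + 0.31² = 0.0004 + 0.0009 + 0.3844 + 0.0004 + 0.0961 = 0.4822
Σp_2ᵢ² = 0.25² + 0.10² + 0.18² + 0.22² + 0.25² = 0.0625 + 0.0100 + 0.0324 + 0.0484 + 0.0625 = 0.2158
O = 0.2015 / √(0.4822 × 0.2158) = 0.2015 / 0.32258 = 0.6247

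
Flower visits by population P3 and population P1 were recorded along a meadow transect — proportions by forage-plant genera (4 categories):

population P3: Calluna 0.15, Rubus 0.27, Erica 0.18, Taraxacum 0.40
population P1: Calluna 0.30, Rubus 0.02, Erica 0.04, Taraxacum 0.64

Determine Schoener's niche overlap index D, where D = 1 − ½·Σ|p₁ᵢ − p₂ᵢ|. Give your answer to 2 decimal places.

Σ|p₁ᵢ − p₂ᵢ| = 0.15 + 0.25 + 0.14 + 0.24 = 0.78
D = 1 − ½ × 0.78 = 1 − 0.390 = 0.6100

0.61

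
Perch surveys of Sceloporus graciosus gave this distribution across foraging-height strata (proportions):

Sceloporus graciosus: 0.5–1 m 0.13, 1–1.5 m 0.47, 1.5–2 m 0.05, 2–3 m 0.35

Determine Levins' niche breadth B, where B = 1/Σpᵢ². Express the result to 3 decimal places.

Σpᵢ² = 0.13² + 0.47² + 0.05² + 0.35² = 0.0169 + 0.2209 + 0.0025 + 0.1225 = 0.3628
B = 1 / 0.3628 = 2.75634

2.756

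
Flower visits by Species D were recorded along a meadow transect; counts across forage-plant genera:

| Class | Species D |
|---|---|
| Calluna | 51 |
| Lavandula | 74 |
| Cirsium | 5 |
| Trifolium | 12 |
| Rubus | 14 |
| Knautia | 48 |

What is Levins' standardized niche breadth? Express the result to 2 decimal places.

0.57

Proportions for Species D (n=204): 51/204=0.2500, 74/204=0.3627, 5/204=0.0245, 12/204=0.0588, 14/204=0.0686, 48/204=0.2353
Σpᵢ² = 0.2500² + 0.3627² + 0.0245² + 0.0588² + 0.0686² + 0.2353² = 0.062500 + 0.131551 + 0.000600 + 0.003457 + 0.004706 + 0.055366 = 0.258180
B = 1 / 0.258180 = 3.8733
Bₛ = (B − 1)/(n − 1) = (3.8733 − 1)/(6 − 1) = 2.8733/5 = 0.5747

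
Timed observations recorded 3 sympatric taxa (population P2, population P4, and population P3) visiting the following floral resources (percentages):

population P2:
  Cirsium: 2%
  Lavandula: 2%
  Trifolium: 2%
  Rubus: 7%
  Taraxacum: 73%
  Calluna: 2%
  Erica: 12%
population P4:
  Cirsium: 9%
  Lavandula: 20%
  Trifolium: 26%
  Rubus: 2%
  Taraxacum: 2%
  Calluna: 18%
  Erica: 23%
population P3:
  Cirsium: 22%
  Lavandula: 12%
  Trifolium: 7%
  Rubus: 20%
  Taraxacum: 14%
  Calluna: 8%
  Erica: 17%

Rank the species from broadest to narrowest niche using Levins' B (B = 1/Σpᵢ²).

Convert percentages to proportions (divide by 100).
Σp_P2ᵢ² = 0.02² + 0.02² + 0.02² + 0.07² + 0.73² + 0.02² + 0.12² = 0.0004 + 0.0004 + 0.0004 + 0.0049 + 0.5329 + 0.0004 + 0.0144 = 0.5538
B_P2 = 1 / 0.5538 = 1.8057
Σp_P4ᵢ² = 0.09² + 0.20² + 0.26² + 0.02² + 0.02² + 0.18² + 0.23² = 0.0081 + 0.0400 + 0.0676 + 0.0004 + 0.0004 + 0.0324 + 0.0529 = 0.2018
B_P4 = 1 / 0.2018 = 4.9554
Σp_P3ᵢ² = 0.22² + 0.12² + 0.07² + 0.20² + 0.14² + 0.08² + 0.17² = 0.0484 + 0.0144 + 0.0049 + 0.0400 + 0.0196 + 0.0064 + 0.0289 = 0.1626
B_P3 = 1 / 0.1626 = 6.1501
Ranking by B (broadest → narrowest): population P3 (6.15) > population P4 (4.96) > population P2 (1.81)

population P3 > population P4 > population P2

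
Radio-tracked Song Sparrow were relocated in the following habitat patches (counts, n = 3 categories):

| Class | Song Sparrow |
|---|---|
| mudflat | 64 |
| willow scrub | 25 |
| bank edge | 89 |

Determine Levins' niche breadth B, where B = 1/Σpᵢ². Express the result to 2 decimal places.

Proportions for Song Sparrow (n=178): 64/178=0.3596, 25/178=0.1404, 89/178=0.5000
Σpᵢ² = 0.3596² + 0.1404² + 0.5000² = 0.129312 + 0.019712 + 0.250000 = 0.399024
B = 1 / 0.399024 = 2.5061

2.51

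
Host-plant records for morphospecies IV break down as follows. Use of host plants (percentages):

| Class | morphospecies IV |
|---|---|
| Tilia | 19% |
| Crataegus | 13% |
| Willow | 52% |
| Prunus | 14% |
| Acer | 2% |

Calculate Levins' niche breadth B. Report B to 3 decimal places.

2.912

Convert percentages to proportions (divide by 100).
Σpᵢ² = 0.19² + 0.13² + 0.52² + 0.14² + 0.02² = 0.0361 + 0.0169 + 0.2704 + 0.0196 + 0.0004 = 0.3434
B = 1 / 0.3434 = 2.91206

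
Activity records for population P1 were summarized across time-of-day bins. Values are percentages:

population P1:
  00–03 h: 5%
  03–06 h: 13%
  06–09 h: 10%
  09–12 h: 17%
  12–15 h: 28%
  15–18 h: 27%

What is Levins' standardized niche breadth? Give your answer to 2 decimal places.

0.75

Convert percentages to proportions (divide by 100).
Σpᵢ² = 0.05² + 0.13² + 0.10² + 0.17² + 0.28² + 0.27² = 0.0025 + 0.0169 + 0.0100 + 0.0289 + 0.0784 + 0.0729 = 0.2096
B = 1 / 0.2096 = 4.7710
Bₛ = (B − 1)/(n − 1) = (4.7710 − 1)/(6 − 1) = 3.7710/5 = 0.7542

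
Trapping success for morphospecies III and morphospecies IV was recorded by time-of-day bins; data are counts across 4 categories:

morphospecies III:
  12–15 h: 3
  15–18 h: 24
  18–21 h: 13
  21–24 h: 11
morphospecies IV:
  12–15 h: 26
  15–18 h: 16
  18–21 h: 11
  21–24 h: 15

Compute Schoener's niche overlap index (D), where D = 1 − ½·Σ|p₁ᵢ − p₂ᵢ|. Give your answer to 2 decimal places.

Proportions for morphospecies III (n=51): 3/51=0.0588, 24/51=0.4706, 13/51=0.2549, 11/51=0.2157
Proportions for morphospecies IV (n=68): 26/68=0.3824, 16/68=0.2353, 11/68=0.1618, 15/68=0.2206
Σ|p₁ᵢ − p₂ᵢ| = 0.3236 + 0.2353 + 0.0931 + 0.0049 = 0.6569
D = 1 − ½ × 0.6569 = 1 − 0.32845 = 0.67155

0.67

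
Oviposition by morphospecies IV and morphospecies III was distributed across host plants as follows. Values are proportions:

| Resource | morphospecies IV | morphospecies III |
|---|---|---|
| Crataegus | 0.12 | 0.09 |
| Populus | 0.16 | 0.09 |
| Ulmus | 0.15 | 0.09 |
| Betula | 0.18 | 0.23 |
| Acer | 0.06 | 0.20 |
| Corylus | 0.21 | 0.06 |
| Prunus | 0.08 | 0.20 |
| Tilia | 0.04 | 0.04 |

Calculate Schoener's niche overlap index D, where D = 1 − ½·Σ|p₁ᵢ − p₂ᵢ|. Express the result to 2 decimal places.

0.69

Σ|p₁ᵢ − p₂ᵢ| = 0.03 + 0.07 + 0.06 + 0.05 + 0.14 + 0.15 + 0.12 + 0.00 = 0.62
D = 1 − ½ × 0.62 = 1 − 0.310 = 0.6900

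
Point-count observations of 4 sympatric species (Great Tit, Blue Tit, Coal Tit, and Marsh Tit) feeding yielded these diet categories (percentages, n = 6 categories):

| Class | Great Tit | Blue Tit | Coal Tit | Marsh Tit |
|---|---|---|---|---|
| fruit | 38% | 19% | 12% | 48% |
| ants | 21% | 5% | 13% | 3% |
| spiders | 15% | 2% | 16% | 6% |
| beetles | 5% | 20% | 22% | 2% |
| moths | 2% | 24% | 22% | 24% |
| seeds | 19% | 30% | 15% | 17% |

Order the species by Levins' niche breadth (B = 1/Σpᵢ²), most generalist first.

Convert percentages to proportions (divide by 100).
Σp_Greaᵢ² = 0.38² + 0.21² + 0.15² + 0.05² + 0.02² + 0.19² = 0.1444 + 0.0441 + 0.0225 + 0.0025 + 0.0004 + 0.0361 = 0.2500
B_Grea = 1 / 0.2500 = 4.0000
Σp_Blueᵢ² = 0.19² + 0.05² + 0.02² + 0.20² + 0.24² + 0.30² = 0.0361 + 0.0025 + 0.0004 + 0.0400 + 0.0576 + 0.0900 = 0.2266
B_Blue = 1 / 0.2266 = 4.4131
Σp_Coalᵢ² = 0.12² + 0.13² + 0.16² + 0.22² + 0.22² + 0.15² = 0.0144 + 0.0169 + 0.0256 + 0.0484 + 0.0484 + 0.0225 = 0.1762
B_Coal = 1 / 0.1762 = 5.6754
Σp_Marsᵢ² = 0.48² + 0.03² + 0.06² + 0.02² + 0.24² + 0.17² = 0.2304 + 0.0009 + 0.0036 + 0.0004 + 0.0576 + 0.0289 = 0.3218
B_Mars = 1 / 0.3218 = 3.1075
Ranking by B (broadest → narrowest): Coal Tit (5.68) > Blue Tit (4.41) > Great Tit (4.00) > Marsh Tit (3.11)

Coal Tit > Blue Tit > Great Tit > Marsh Tit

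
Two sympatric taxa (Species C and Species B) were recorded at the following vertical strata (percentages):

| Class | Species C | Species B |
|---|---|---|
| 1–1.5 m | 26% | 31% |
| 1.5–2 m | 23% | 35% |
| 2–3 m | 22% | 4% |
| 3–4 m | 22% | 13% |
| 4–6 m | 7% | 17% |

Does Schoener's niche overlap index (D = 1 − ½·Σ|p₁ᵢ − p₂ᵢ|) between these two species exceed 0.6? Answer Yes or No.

Convert percentages to proportions (divide by 100).
Σ|p₁ᵢ − p₂ᵢ| = 0.05 + 0.12 + 0.18 + 0.09 + 0.10 = 0.54
D = 1 − ½ × 0.54 = 1 − 0.270 = 0.7300
D = 0.7300 > 0.6 → Yes.

Yes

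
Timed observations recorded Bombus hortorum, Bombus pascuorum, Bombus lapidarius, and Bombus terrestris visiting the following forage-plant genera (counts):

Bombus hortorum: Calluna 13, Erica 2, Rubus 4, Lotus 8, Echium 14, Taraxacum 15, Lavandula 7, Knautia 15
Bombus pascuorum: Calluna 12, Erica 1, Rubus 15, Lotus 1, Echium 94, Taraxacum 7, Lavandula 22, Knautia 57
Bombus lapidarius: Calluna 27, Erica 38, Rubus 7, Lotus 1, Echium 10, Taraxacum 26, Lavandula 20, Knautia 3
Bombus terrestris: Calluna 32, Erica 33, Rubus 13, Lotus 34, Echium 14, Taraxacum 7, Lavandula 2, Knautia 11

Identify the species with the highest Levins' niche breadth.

Bombus hortorum

Proportions for Bombus hortorum (n=78): 13/78=0.1667, 2/78=0.0256, 4/78=0.0513, 8/78=0.1026, 14/78=0.1795, 15/78=0.1923, 7/78=0.0897, 15/78=0.1923
Proportions for Bombus pascuorum (n=209): 12/209=0.0574, 1/209=0.0048, 15/209=0.0718, 1/209=0.0048, 94/209=0.4498, 7/209=0.0335, 22/209=0.1053, 57/209=0.2727
Proportions for Bombus lapidarius (n=132): 27/132=0.2045, 38/132=0.2879, 7/132=0.0530, 1/132=0.0076, 10/132=0.0758, 26/132=0.1970, 20/132=0.1515, 3/132=0.0227
Proportions for Bombus terrestris (n=146): 32/146=0.2192, 33/146=0.2260, 13/146=0.0890, 34/146=0.2329, 14/146=0.0959, 7/146=0.0479, 2/146=0.0137, 11/146=0.0753
Σp_hortᵢ² = 0.1667² + 0.0256² + 0.0513² + 0.1026² + 0.1795² + 0.1923² + 0.0897² + 0.1923² = 0.027789 + 0.000655 + 0.002632 + 0.010527 + 0.032220 + 0.036979 + 0.008046 + 0.036979 = 0.155827
B_hort = 1 / 0.155827 = 6.4174
Σp_pascᵢ² = 0.0574² + 0.0048² + 0.0718² + 0.0048² + 0.4498² + 0.0335² + 0.1053² + 0.2727² = 0.003295 + 0.000023 + 0.005155 + 0.000023 + 0.202320 + 0.001122 + 0.011088 + 0.074365 = 0.297391
B_pasc = 1 / 0.297391 = 3.3626
Σp_lapiᵢ² = 0.2045² + 0.2879² + 0.0530² + 0.0076² + 0.0758² + 0.1970² + 0.1515² + 0.0227² = 0.041820 + 0.082886 + 0.002809 + 0.000058 + 0.005746 + 0.038809 + 0.022952 + 0.000515 = 0.195595
B_lapi = 1 / 0.195595 = 5.1126
Σp_terrᵢ² = 0.2192² + 0.2260² + 0.0890² + 0.2329² + 0.0959² + 0.0479² + 0.0137² + 0.0753² = 0.048049 + 0.051076 + 0.007921 + 0.054242 + 0.009197 + 0.002294 + 0.000188 + 0.005670 = 0.178637
B_terr = 1 / 0.178637 = 5.5979
Highest B → broadest niche (most generalist): Bombus hortorum (B = 6.42).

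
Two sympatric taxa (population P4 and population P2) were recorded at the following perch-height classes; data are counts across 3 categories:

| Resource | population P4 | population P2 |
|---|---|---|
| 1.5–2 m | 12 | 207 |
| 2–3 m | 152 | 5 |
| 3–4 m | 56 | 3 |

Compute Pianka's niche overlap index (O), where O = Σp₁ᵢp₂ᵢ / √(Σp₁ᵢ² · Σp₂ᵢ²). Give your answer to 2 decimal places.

0.10

Proportions for population P4 (n=220): 12/220=0.0545, 152/220=0.6909, 56/220=0.2545
Proportions for population P2 (n=215): 207/215=0.9628, 5/215=0.0233, 3/215=0.0140
Σ p₁ᵢp₂ᵢ = 0.052473 + 0.016098 + 0.003563 = 0.072134
Σp_1ᵢ² = 0.0545² + 0.6909² + 0.2545² = 0.002970 + 0.477343 + 0.064770 = 0.545083
Σp_2ᵢ² = 0.9628² + 0.0233² + 0.0140² = 0.926984 + 0.000543 + 0.000196 = 0.927723
O = 0.072134 / √(0.545083 × 0.927723) = 0.072134 / 0.7111160 = 0.1014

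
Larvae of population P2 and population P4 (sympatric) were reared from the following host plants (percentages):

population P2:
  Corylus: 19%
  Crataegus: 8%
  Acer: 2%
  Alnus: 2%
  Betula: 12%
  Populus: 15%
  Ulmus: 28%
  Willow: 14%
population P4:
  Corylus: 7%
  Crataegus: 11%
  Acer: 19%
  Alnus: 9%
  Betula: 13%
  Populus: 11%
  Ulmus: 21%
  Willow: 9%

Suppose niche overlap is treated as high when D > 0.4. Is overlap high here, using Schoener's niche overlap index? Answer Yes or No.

Convert percentages to proportions (divide by 100).
Σ|p₁ᵢ − p₂ᵢ| = 0.12 + 0.03 + 0.17 + 0.07 + 0.01 + 0.04 + 0.07 + 0.05 = 0.56
D = 1 − ½ × 0.56 = 1 − 0.280 = 0.7200
D = 0.7200 > 0.4 → Yes.

Yes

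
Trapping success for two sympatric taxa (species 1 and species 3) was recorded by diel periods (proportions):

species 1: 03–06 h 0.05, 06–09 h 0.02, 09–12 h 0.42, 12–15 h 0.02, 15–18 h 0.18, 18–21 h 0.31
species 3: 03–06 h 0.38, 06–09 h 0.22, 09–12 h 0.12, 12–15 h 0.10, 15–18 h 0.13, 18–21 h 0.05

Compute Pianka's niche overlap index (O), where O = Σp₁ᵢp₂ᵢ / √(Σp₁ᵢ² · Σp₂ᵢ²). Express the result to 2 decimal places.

Σ p₁ᵢp₂ᵢ = 0.0190 + 0.0044 + 0.0504 + 0.0020 + 0.0234 + 0.0155 = 0.1147
Σp_1ᵢ² = 0.05² + 0.02² + 0.42² + 0.02² + 0.18² + 0.31² = 0.0025 + 0.0004 + 0.1764 + 0.0004 + 0.0324 + 0.0961 = 0.3082
Σp_2ᵢ² = 0.38² + 0.22² + 0.12² + 0.10² + 0.13² + 0.05² = 0.1444 + 0.0484 + 0.0144 + 0.0100 + 0.0169 + 0.0025 = 0.2366
O = 0.1147 / √(0.3082 × 0.2366) = 0.1147 / 0.27004 = 0.4248

0.42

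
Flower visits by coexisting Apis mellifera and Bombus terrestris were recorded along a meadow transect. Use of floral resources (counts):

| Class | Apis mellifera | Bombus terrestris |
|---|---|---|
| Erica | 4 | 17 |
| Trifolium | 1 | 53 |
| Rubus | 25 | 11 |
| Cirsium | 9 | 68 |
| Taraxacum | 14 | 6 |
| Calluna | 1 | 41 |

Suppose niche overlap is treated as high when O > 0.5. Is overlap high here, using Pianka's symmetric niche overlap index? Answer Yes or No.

Proportions for Apis mellifera (n=54): 4/54=0.0741, 1/54=0.0185, 25/54=0.4630, 9/54=0.1667, 14/54=0.2593, 1/54=0.0185
Proportions for Bombus terrestris (n=196): 17/196=0.0867, 53/196=0.2704, 11/196=0.0561, 68/196=0.3469, 6/196=0.0306, 41/196=0.2092
Σ p₁ᵢp₂ᵢ = 0.006424 + 0.005002 + 0.025974 + 0.057828 + 0.007935 + 0.003870 = 0.107033
Σp_1ᵢ² = 0.0741² + 0.0185² + 0.4630² + 0.1667² + 0.2593² + 0.0185² = 0.005491 + 0.000342 + 0.214369 + 0.027789 + 0.067236 + 0.000342 = 0.315569
Σp_2ᵢ² = 0.0867² + 0.2704² + 0.0561² + 0.3469² + 0.0306² + 0.2092² = 0.007517 + 0.073116 + 0.003147 + 0.120340 + 0.000936 + 0.043765 = 0.248821
O = 0.107033 / √(0.315569 × 0.248821) = 0.107033 / 0.2802146 = 0.3820
O = 0.3820 < 0.5 → No.

No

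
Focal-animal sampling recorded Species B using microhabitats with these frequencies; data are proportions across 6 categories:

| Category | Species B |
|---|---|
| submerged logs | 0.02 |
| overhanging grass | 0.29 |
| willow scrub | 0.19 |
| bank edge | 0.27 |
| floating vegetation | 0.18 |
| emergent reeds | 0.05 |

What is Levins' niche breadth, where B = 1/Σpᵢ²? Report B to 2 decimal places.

4.38

Σpᵢ² = 0.02² + 0.29² + 0.19² + 0.27² + 0.18² + 0.05² = 0.0004 + 0.0841 + 0.0361 + 0.0729 + 0.0324 + 0.0025 = 0.2284
B = 1 / 0.2284 = 4.3783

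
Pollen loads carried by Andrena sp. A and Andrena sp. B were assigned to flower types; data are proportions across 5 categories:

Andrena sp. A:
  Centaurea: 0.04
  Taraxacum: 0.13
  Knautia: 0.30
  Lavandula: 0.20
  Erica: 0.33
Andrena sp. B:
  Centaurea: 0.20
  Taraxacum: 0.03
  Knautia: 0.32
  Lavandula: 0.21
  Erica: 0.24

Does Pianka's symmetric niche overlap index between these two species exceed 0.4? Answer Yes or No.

Σ p₁ᵢp₂ᵢ = 0.0080 + 0.0039 + 0.0960 + 0.0420 + 0.0792 = 0.2291
Σp_1ᵢ² = 0.04² + 0.13² + 0.30² + 0.20² + 0.33² = 0.0016 + 0.0169 + 0.0900 + 0.0400 + 0.1089 = 0.2574
Σp_2ᵢ² = 0.20² + 0.03² + 0.32² + 0.21² + 0.24² = 0.0400 + 0.0009 + 0.1024 + 0.0441 + 0.0576 = 0.2450
O = 0.2291 / √(0.2574 × 0.2450) = 0.2291 / 0.25112 = 0.9123
O = 0.9123 > 0.4 → Yes.

Yes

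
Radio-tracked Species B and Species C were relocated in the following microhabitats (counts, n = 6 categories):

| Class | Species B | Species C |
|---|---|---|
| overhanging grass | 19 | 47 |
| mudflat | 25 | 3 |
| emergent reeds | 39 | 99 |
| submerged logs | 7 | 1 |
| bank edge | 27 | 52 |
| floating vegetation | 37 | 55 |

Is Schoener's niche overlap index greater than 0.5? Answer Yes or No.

Proportions for Species B (n=154): 19/154=0.1234, 25/154=0.1623, 39/154=0.2532, 7/154=0.0455, 27/154=0.1753, 37/154=0.2403
Proportions for Species C (n=257): 47/257=0.1829, 3/257=0.0117, 99/257=0.3852, 1/257=0.0039, 52/257=0.2023, 55/257=0.2140
Σ|p₁ᵢ − p₂ᵢ| = 0.0595 + 0.1506 + 0.1320 + 0.0416 + 0.0270 + 0.0263 = 0.4370
D = 1 − ½ × 0.4370 = 1 − 0.21850 = 0.78150
D = 0.78150 > 0.5 → Yes.

Yes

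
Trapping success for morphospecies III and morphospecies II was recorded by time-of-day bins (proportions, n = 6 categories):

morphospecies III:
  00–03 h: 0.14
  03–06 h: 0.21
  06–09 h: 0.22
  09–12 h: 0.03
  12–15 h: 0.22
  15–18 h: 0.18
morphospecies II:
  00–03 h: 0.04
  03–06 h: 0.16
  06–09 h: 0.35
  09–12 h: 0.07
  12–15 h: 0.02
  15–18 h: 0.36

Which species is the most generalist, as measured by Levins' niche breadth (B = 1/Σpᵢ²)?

Σp_IIIᵢ² = 0.14² + 0.21² + 0.22² + 0.03² + 0.22² + 0.18² = 0.0196 + 0.0441 + 0.0484 + 0.0009 + 0.0484 + 0.0324 = 0.1938
B_III = 1 / 0.1938 = 5.1600
Σp_IIᵢ² = 0.04² + 0.16² + 0.35² + 0.07² + 0.02² + 0.36² = 0.0016 + 0.0256 + 0.1225 + 0.0049 + 0.0004 + 0.1296 = 0.2846
B_II = 1 / 0.2846 = 3.5137
Highest B → broadest niche (most generalist): morphospecies III (B = 5.16).

morphospecies III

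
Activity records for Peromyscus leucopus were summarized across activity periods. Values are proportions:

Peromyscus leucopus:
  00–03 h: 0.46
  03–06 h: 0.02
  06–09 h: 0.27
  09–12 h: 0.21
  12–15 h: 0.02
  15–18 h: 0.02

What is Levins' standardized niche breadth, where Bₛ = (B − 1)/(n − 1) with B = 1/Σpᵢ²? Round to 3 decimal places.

Σpᵢ² = 0.46² + 0.02² + 0.27² + 0.21² + 0.02² + 0.02² = 0.2116 + 0.0004 + 0.0729 + 0.0441 + 0.0004 + 0.0004 = 0.3298
B = 1 / 0.3298 = 3.03214
Bₛ = (B − 1)/(n − 1) = (3.03214 − 1)/(6 − 1) = 2.03214/5 = 0.40643

0.406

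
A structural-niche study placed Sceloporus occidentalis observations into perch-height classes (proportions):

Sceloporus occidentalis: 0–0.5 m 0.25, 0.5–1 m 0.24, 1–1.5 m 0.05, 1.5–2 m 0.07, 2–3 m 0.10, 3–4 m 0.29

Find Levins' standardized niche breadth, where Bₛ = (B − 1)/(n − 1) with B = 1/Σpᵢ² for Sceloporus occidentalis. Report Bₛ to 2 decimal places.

0.70

Σpᵢ² = 0.25² + 0.24² + 0.05² + 0.07² + 0.10² + 0.29² = 0.0625 + 0.0576 + 0.0025 + 0.0049 + 0.0100 + 0.0841 = 0.2216
B = 1 / 0.2216 = 4.5126
Bₛ = (B − 1)/(n − 1) = (4.5126 − 1)/(6 − 1) = 3.5126/5 = 0.7025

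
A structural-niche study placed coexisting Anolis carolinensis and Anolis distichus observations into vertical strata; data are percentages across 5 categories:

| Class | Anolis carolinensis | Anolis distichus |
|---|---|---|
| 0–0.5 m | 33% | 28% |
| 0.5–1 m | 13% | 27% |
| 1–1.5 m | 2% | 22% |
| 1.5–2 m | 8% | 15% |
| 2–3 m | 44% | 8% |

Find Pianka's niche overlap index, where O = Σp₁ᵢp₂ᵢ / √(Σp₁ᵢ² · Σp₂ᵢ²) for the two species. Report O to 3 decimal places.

Convert percentages to proportions (divide by 100).
Σ p₁ᵢp₂ᵢ = 0.0924 + 0.0351 + 0.0044 + 0.0120 + 0.0352 = 0.1791
Σp_1ᵢ² = 0.33² + 0.13² + 0.02² + 0.08² + 0.44² = 0.1089 + 0.0169 + 0.0004 + 0.0064 + 0.1936 = 0.3262
Σp_2ᵢ² = 0.28² + 0.27² + 0.22² + 0.15² + 0.08² = 0.0784 + 0.0729 + 0.0484 + 0.0225 + 0.0064 = 0.2286
O = 0.1791 / √(0.3262 × 0.2286) = 0.1791 / 0.273074 = 0.65587

0.656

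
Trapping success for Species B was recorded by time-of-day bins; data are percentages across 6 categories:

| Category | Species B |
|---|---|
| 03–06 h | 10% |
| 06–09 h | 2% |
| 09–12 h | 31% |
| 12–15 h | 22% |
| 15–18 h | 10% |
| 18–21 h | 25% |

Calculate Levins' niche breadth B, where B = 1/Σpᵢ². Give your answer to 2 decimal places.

4.40

Convert percentages to proportions (divide by 100).
Σpᵢ² = 0.10² + 0.02² + 0.31² + 0.22² + 0.10² + 0.25² = 0.0100 + 0.0004 + 0.0961 + 0.0484 + 0.0100 + 0.0625 = 0.2274
B = 1 / 0.2274 = 4.3975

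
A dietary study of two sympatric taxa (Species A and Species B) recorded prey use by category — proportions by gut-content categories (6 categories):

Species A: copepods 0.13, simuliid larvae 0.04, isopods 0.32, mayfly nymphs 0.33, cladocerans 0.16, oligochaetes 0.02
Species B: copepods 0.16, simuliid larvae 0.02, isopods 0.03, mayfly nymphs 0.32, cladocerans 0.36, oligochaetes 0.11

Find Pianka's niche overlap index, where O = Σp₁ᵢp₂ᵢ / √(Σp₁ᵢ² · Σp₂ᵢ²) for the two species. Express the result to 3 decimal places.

Σ p₁ᵢp₂ᵢ = 0.0208 + 0.0008 + 0.0096 + 0.1056 + 0.0576 + 0.0022 = 0.1966
Σp_1ᵢ² = 0.13² + 0.04² + 0.32² + 0.33² + 0.16² + 0.02² = 0.0169 + 0.0016 + 0.1024 + 0.1089 + 0.0256 + 0.0004 = 0.2558
Σp_2ᵢ² = 0.16² + 0.02² + 0.03² + 0.32² + 0.36² + 0.11² = 0.0256 + 0.0004 + 0.0009 + 0.1024 + 0.1296 + 0.0121 = 0.2710
O = 0.1966 / √(0.2558 × 0.2710) = 0.1966 / 0.263290 = 0.74671

0.747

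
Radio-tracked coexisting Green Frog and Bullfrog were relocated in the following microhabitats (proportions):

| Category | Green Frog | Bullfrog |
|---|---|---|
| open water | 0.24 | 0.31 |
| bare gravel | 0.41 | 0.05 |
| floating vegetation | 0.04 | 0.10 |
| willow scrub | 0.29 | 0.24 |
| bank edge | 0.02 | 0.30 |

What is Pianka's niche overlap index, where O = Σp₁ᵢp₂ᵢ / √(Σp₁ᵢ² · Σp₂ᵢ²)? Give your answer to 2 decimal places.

Σ p₁ᵢp₂ᵢ = 0.0744 + 0.0205 + 0.0040 + 0.0696 + 0.0060 = 0.1745
Σp_1ᵢ² = 0.24² + 0.41² + 0.04² + 0.29² + 0.02² = 0.0576 + 0.1681 + 0.0016 + 0.0841 + 0.0004 = 0.3118
Σp_2ᵢ² = 0.31² + 0.05² + 0.10² + 0.24² + 0.30² = 0.0961 + 0.0025 + 0.0100 + 0.0576 + 0.0900 = 0.2562
O = 0.1745 / √(0.3118 × 0.2562) = 0.1745 / 0.28264 = 0.6174

0.62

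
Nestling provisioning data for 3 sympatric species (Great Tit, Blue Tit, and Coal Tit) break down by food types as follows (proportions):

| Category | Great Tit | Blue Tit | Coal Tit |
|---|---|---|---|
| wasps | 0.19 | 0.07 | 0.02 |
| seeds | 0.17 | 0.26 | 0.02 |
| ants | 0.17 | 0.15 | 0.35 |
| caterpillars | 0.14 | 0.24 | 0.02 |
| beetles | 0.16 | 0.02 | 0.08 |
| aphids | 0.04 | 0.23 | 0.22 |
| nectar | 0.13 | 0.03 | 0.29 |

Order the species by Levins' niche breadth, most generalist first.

Σp_Greaᵢ² = 0.19² + 0.17² + 0.17² + 0.14² + 0.16² + 0.04² + 0.13² = 0.0361 + 0.0289 + 0.0289 + 0.0196 + 0.0256 + 0.0016 + 0.0169 = 0.1576
B_Grea = 1 / 0.1576 = 6.3452
Σp_Blueᵢ² = 0.07² + 0.26² + 0.15² + 0.24² + 0.02² + 0.23² + 0.03² = 0.0049 + 0.0676 + 0.0225 + 0.0576 + 0.0004 + 0.0529 + 0.0009 = 0.2068
B_Blue = 1 / 0.2068 = 4.8356
Σp_Coalᵢ² = 0.02² + 0.02² + 0.35² + 0.02² + 0.08² + 0.22² + 0.29² = 0.0004 + 0.0004 + 0.1225 + 0.0004 + 0.0064 + 0.0484 + 0.0841 = 0.2626
B_Coal = 1 / 0.2626 = 3.8081
Ranking by B (broadest → narrowest): Great Tit (6.35) > Blue Tit (4.84) > Coal Tit (3.81)

Great Tit > Blue Tit > Coal Tit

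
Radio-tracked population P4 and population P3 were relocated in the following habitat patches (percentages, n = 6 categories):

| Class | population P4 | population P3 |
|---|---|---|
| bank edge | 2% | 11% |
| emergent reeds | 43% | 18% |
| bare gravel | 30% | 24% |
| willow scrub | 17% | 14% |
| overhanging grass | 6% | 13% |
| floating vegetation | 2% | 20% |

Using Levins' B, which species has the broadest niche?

population P3

Convert percentages to proportions (divide by 100).
Σp_P4ᵢ² = 0.02² + 0.43² + 0.30² + 0.17² + 0.06² + 0.02² = 0.0004 + 0.1849 + 0.0900 + 0.0289 + 0.0036 + 0.0004 = 0.3082
B_P4 = 1 / 0.3082 = 3.2446
Σp_P3ᵢ² = 0.11² + 0.18² + 0.24² + 0.14² + 0.13² + 0.20² = 0.0121 + 0.0324 + 0.0576 + 0.0196 + 0.0169 + 0.0400 = 0.1786
B_P3 = 1 / 0.1786 = 5.5991
Highest B → broadest niche (most generalist): population P3 (B = 5.60).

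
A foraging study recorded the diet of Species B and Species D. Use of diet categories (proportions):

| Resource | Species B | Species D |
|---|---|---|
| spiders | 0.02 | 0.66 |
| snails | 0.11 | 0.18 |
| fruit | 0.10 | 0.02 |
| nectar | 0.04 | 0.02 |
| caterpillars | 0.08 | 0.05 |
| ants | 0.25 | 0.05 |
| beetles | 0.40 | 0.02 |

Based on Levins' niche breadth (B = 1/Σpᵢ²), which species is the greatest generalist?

Species B

Σp_Bᵢ² = 0.02² + 0.11² + 0.10² + 0.04² + 0.08² + 0.25² + 0.40² = 0.0004 + 0.0121 + 0.0100 + 0.0016 + 0.0064 + 0.0625 + 0.1600 = 0.2530
B_B = 1 / 0.2530 = 3.9526
Σp_Dᵢ² = 0.66² + 0.18² + 0.02² + 0.02² + 0.05² + 0.05² + 0.02² = 0.4356 + 0.0324 + 0.0004 + 0.0004 + 0.0025 + 0.0025 + 0.0004 = 0.4742
B_D = 1 / 0.4742 = 2.1088
Highest B → broadest niche (most generalist): Species B (B = 3.95).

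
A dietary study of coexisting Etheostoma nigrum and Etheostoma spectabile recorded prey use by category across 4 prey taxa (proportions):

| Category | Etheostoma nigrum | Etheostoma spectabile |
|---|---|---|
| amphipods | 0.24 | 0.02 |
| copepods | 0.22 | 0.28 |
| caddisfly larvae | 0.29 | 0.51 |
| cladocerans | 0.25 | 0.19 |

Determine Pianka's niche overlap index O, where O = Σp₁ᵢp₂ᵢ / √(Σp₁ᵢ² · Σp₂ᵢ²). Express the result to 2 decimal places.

Σ p₁ᵢp₂ᵢ = 0.0048 + 0.0616 + 0.1479 + 0.0475 = 0.2618
Σp_1ᵢ² = 0.24² + 0.22² + 0.29² + 0.25² = 0.0576 + 0.0484 + 0.0841 + 0.0625 = 0.2526
Σp_2ᵢ² = 0.02² + 0.28² + 0.51² + 0.19² = 0.0004 + 0.0784 + 0.2601 + 0.0361 = 0.3750
O = 0.2618 / √(0.2526 × 0.3750) = 0.2618 / 0.30777 = 0.8506

0.85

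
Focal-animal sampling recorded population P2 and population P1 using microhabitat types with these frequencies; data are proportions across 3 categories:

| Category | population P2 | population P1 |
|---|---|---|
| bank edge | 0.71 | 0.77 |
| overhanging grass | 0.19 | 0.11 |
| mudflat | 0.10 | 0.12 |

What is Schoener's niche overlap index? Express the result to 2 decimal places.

0.92

Σ|p₁ᵢ − p₂ᵢ| = 0.06 + 0.08 + 0.02 = 0.16
D = 1 − ½ × 0.16 = 1 − 0.080 = 0.9200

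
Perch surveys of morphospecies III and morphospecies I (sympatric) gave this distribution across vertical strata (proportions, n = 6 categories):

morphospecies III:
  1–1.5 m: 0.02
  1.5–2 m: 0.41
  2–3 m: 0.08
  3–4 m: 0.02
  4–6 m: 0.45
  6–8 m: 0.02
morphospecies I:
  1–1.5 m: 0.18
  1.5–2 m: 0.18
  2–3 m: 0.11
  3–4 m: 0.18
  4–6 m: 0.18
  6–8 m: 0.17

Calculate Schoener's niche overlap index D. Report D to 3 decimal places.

Σ|p₁ᵢ − p₂ᵢ| = 0.16 + 0.23 + 0.03 + 0.16 + 0.27 + 0.15 = 1.00
D = 1 − ½ × 1.00 = 1 − 0.500 = 0.50000

0.500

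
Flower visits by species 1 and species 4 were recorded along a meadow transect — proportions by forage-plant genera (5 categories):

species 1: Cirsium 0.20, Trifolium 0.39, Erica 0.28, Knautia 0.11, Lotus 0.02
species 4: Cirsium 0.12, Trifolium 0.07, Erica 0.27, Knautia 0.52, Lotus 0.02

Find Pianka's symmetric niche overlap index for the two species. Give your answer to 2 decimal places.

Σ p₁ᵢp₂ᵢ = 0.0240 + 0.0273 + 0.0756 + 0.0572 + 0.0004 = 0.1845
Σp_1ᵢ² = 0.20² + 0.39² + 0.28² + 0.11² + 0.02² = 0.0400 + 0.1521 + 0.0784 + 0.0121 + 0.0004 = 0.2830
Σp_2ᵢ² = 0.12² + 0.07² + 0.27² + 0.52² + 0.02² = 0.0144 + 0.0049 + 0.0729 + 0.2704 + 0.0004 = 0.3630
O = 0.1845 / √(0.2830 × 0.3630) = 0.1845 / 0.32051 = 0.5756

0.58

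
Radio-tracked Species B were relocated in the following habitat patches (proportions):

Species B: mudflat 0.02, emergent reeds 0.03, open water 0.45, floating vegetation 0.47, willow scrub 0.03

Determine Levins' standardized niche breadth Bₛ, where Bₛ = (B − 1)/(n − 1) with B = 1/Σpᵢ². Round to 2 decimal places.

0.34

Σpᵢ² = 0.02² + 0.03² + 0.45² + 0.47² + 0.03² = 0.0004 + 0.0009 + 0.2025 + 0.2209 + 0.0009 = 0.4256
B = 1 / 0.4256 = 2.3496
Bₛ = (B − 1)/(n − 1) = (2.3496 − 1)/(5 − 1) = 1.3496/4 = 0.3374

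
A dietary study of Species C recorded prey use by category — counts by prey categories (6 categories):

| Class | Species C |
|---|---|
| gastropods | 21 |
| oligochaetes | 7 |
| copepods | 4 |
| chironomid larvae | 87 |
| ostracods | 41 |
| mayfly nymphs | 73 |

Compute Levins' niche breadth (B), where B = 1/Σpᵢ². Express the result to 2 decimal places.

Proportions for Species C (n=233): 21/233=0.0901, 7/233=0.0300, 4/233=0.0172, 87/233=0.3734, 41/233=0.1760, 73/233=0.3133
Σpᵢ² = 0.0901² + 0.0300² + 0.0172² + 0.3734² + 0.1760² + 0.3133² = 0.008118 + 0.000900 + 0.000296 + 0.139428 + 0.030976 + 0.098157 = 0.277875
B = 1 / 0.277875 = 3.5987

3.60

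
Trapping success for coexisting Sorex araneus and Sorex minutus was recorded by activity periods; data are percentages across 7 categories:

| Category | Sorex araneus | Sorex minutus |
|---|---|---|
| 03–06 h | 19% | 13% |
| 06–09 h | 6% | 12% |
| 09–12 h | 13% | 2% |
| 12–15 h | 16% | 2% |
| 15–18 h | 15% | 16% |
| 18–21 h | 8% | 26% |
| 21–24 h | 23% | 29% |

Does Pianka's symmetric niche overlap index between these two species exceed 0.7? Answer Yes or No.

Convert percentages to proportions (divide by 100).
Σ p₁ᵢp₂ᵢ = 0.0247 + 0.0072 + 0.0026 + 0.0032 + 0.0240 + 0.0208 + 0.0667 = 0.1492
Σp_1ᵢ² = 0.19² + 0.06² + 0.13² + 0.16² + 0.15² + 0.08² + 0.23² = 0.0361 + 0.0036 + 0.0169 + 0.0256 + 0.0225 + 0.0064 + 0.0529 = 0.1640
Σp_2ᵢ² = 0.13² + 0.12² + 0.02² + 0.02² + 0.16² + 0.26² + 0.29² = 0.0169 + 0.0144 + 0.0004 + 0.0004 + 0.0256 + 0.0676 + 0.0841 = 0.2094
O = 0.1492 / √(0.1640 × 0.2094) = 0.1492 / 0.18531 = 0.8051
O = 0.8051 > 0.7 → Yes.

Yes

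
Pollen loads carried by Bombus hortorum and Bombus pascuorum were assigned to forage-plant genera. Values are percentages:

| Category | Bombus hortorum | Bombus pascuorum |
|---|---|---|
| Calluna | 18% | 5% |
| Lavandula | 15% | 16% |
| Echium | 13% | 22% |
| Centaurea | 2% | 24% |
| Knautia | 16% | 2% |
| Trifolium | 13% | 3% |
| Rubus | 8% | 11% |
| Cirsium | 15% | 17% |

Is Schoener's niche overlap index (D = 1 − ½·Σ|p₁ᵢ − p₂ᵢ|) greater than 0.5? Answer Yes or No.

Convert percentages to proportions (divide by 100).
Σ|p₁ᵢ − p₂ᵢ| = 0.13 + 0.01 + 0.09 + 0.22 + 0.14 + 0.10 + 0.03 + 0.02 = 0.74
D = 1 − ½ × 0.74 = 1 − 0.370 = 0.6300
D = 0.6300 > 0.5 → Yes.

Yes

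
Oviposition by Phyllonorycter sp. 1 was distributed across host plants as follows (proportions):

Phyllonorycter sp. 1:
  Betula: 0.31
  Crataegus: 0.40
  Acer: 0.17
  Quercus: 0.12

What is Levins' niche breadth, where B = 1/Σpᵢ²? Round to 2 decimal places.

3.34

Σpᵢ² = 0.31² + 0.40² + 0.17² + 0.12² = 0.0961 + 0.1600 + 0.0289 + 0.0144 = 0.2994
B = 1 / 0.2994 = 3.3400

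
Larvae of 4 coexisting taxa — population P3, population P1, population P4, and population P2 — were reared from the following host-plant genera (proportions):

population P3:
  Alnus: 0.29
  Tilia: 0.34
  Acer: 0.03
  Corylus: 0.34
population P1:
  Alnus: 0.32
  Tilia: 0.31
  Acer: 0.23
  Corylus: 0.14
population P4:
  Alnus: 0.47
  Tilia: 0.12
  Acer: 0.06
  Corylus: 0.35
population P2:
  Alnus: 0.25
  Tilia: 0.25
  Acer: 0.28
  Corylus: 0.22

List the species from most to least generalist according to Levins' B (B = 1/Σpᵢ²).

population P2 > population P1 > population P3 > population P4

Σp_P3ᵢ² = 0.29² + 0.34² + 0.03² + 0.34² = 0.0841 + 0.1156 + 0.0009 + 0.1156 = 0.3162
B_P3 = 1 / 0.3162 = 3.1626
Σp_P1ᵢ² = 0.32² + 0.31² + 0.23² + 0.14² = 0.1024 + 0.0961 + 0.0529 + 0.0196 = 0.2710
B_P1 = 1 / 0.2710 = 3.6900
Σp_P4ᵢ² = 0.47² + 0.12² + 0.06² + 0.35² = 0.2209 + 0.0144 + 0.0036 + 0.1225 = 0.3614
B_P4 = 1 / 0.3614 = 2.7670
Σp_P2ᵢ² = 0.25² + 0.25² + 0.28² + 0.22² = 0.0625 + 0.0625 + 0.0784 + 0.0484 = 0.2518
B_P2 = 1 / 0.2518 = 3.9714
Ranking by B (broadest → narrowest): population P2 (3.97) > population P1 (3.69) > population P3 (3.16) > population P4 (2.77)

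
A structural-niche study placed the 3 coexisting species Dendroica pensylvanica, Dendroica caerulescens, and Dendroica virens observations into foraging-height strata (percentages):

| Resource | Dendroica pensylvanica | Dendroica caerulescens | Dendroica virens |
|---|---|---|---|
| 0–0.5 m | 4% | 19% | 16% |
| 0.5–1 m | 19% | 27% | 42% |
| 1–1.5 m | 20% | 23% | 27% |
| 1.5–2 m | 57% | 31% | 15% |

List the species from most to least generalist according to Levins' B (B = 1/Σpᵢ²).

Dendroica caerulescens > Dendroica virens > Dendroica pensylvanica

Convert percentages to proportions (divide by 100).
Σp_pensᵢ² = 0.04² + 0.19² + 0.20² + 0.57² = 0.0016 + 0.0361 + 0.0400 + 0.3249 = 0.4026
B_pens = 1 / 0.4026 = 2.4839
Σp_caerᵢ² = 0.19² + 0.27² + 0.23² + 0.31² = 0.0361 + 0.0729 + 0.0529 + 0.0961 = 0.2580
B_caer = 1 / 0.2580 = 3.8760
Σp_vireᵢ² = 0.16² + 0.42² + 0.27² + 0.15² = 0.0256 + 0.1764 + 0.0729 + 0.0225 = 0.2974
B_vire = 1 / 0.2974 = 3.3625
Ranking by B (broadest → narrowest): Dendroica caerulescens (3.88) > Dendroica virens (3.36) > Dendroica pensylvanica (2.48)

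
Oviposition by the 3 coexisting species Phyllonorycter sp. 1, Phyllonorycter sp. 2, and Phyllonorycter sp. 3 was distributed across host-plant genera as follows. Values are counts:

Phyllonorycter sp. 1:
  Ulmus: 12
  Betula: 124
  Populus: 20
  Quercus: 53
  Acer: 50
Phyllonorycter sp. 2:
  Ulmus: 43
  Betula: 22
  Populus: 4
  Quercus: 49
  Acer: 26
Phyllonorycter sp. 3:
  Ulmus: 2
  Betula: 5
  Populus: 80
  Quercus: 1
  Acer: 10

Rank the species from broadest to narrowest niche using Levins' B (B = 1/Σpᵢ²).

Phyllonorycter sp. 2 > Phyllonorycter sp. 1 > Phyllonorycter sp. 3

Proportions for Phyllonorycter sp. 1 (n=259): 12/259=0.0463, 124/259=0.4788, 20/259=0.0772, 53/259=0.2046, 50/259=0.1931
Proportions for Phyllonorycter sp. 2 (n=144): 43/144=0.2986, 22/144=0.1528, 4/144=0.0278, 49/144=0.3403, 26/144=0.1806
Proportions for Phyllonorycter sp. 3 (n=98): 2/98=0.0204, 5/98=0.0510, 80/98=0.8163, 1/98=0.0102, 10/98=0.1020
Σp_1ᵢ² = 0.0463² + 0.4788² + 0.0772² + 0.2046² + 0.1931² = 0.002144 + 0.229249 + 0.005960 + 0.041861 + 0.037288 = 0.316502
B_1 = 1 / 0.316502 = 3.1595
Σp_2ᵢ² = 0.2986² + 0.1528² + 0.0278² + 0.3403² + 0.1806² = 0.089162 + 0.023348 + 0.000773 + 0.115804 + 0.032616 = 0.261703
B_2 = 1 / 0.261703 = 3.8211
Σp_3ᵢ² = 0.0204² + 0.0510² + 0.8163² + 0.0102² + 0.1020² = 0.000416 + 0.002601 + 0.666346 + 0.000104 + 0.010404 = 0.679871
B_3 = 1 / 0.679871 = 1.4709
Ranking by B (broadest → narrowest): Phyllonorycter sp. 2 (3.82) > Phyllonorycter sp. 1 (3.16) > Phyllonorycter sp. 3 (1.47)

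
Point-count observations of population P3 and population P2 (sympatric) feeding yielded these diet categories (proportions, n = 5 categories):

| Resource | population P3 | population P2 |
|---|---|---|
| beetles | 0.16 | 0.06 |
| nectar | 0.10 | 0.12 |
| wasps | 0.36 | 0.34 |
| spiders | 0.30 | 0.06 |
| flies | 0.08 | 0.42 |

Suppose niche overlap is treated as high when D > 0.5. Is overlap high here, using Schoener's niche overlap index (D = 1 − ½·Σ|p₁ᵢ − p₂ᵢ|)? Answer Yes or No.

Σ|p₁ᵢ − p₂ᵢ| = 0.10 + 0.02 + 0.02 + 0.24 + 0.34 = 0.72
D = 1 − ½ × 0.72 = 1 − 0.360 = 0.6400
D = 0.6400 > 0.5 → Yes.

Yes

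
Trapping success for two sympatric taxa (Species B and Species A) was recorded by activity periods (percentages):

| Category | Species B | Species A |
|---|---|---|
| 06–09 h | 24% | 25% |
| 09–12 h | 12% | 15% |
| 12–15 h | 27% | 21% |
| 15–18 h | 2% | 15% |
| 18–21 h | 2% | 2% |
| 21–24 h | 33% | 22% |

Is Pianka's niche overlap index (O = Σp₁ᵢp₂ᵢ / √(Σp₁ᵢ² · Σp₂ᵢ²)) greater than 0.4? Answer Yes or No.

Convert percentages to proportions (divide by 100).
Σ p₁ᵢp₂ᵢ = 0.0600 + 0.0180 + 0.0567 + 0.0030 + 0.0004 + 0.0726 = 0.2107
Σp_1ᵢ² = 0.24² + 0.12² + 0.27² + 0.02² + 0.02² + 0.33² = 0.0576 + 0.0144 + 0.0729 + 0.0004 + 0.0004 + 0.1089 = 0.2546
Σp_2ᵢ² = 0.25² + 0.15² + 0.21² + 0.15² + 0.02² + 0.22² = 0.0625 + 0.0225 + 0.0441 + 0.0225 + 0.0004 + 0.0484 = 0.2004
O = 0.2107 / √(0.2546 × 0.2004) = 0.2107 / 0.22588 = 0.9328
O = 0.9328 > 0.4 → Yes.

Yes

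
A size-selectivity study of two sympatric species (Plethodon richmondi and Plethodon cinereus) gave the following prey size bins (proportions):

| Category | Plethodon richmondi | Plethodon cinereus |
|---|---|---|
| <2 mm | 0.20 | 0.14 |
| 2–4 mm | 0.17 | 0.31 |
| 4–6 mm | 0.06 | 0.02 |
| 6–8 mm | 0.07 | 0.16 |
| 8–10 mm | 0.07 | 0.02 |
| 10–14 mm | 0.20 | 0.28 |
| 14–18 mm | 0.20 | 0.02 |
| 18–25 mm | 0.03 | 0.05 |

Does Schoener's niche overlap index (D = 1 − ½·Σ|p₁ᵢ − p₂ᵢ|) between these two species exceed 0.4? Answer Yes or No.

Yes

Σ|p₁ᵢ − p₂ᵢ| = 0.06 + 0.14 + 0.04 + 0.09 + 0.05 + 0.08 + 0.18 + 0.02 = 0.66
D = 1 − ½ × 0.66 = 1 − 0.330 = 0.6700
D = 0.6700 > 0.4 → Yes.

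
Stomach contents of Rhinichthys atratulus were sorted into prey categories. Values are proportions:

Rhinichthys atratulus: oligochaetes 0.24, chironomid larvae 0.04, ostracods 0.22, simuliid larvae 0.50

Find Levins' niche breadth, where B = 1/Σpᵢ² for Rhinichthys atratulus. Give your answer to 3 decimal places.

Σpᵢ² = 0.24² + 0.04² + 0.22² + 0.50² = 0.0576 + 0.0016 + 0.0484 + 0.2500 = 0.3576
B = 1 / 0.3576 = 2.79642

2.796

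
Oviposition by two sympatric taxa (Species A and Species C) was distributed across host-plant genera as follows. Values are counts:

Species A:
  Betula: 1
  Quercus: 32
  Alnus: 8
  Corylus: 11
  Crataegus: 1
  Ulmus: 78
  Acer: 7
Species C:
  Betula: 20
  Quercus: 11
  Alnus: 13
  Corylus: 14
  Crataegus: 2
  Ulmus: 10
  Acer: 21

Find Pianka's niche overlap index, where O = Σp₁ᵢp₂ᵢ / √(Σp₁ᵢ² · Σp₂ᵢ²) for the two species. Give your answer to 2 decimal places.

Proportions for Species A (n=138): 1/138=0.0072, 32/138=0.2319, 8/138=0.0580, 11/138=0.0797, 1/138=0.0072, 78/138=0.5652, 7/138=0.0507
Proportions for Species C (n=91): 20/91=0.2198, 11/91=0.1209, 13/91=0.1429, 14/91=0.1538, 2/91=0.0220, 10/91=0.1099, 21/91=0.2308
Σ p₁ᵢp₂ᵢ = 0.001583 + 0.028037 + 0.008288 + 0.012258 + 0.000158 + 0.062115 + 0.011702 = 0.124141
Σp_1ᵢ² = 0.0072² + 0.2319² + 0.0580² + 0.0797² + 0.0072² + 0.5652² + 0.0507² = 0.000052 + 0.053778 + 0.003364 + 0.006352 + 0.000052 + 0.319451 + 0.002570 = 0.385619
Σp_2ᵢ² = 0.2198² + 0.1209² + 0.1429² + 0.1538² + 0.0220² + 0.1099² + 0.2308² = 0.048312 + 0.014617 + 0.020420 + 0.023654 + 0.000484 + 0.012078 + 0.053269 = 0.172834
O = 0.124141 / √(0.385619 × 0.172834) = 0.124141 / 0.2581629 = 0.4809

0.48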